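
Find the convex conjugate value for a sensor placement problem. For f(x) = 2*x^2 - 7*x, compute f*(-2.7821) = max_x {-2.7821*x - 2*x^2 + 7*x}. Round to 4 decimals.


f*(y) = sup_x {y*x - a*x^2 - b*x} = sup_x {(y-b)*x - a*x^2}
FOC: (y - b) - 2a*x = 0 => x* = (y - b)/(2a)
x* = (-2.7821 + 7)/(2*2) = 1.0545
f*(-2.7821) = (y-b)^2/(4a) = (-2.7821 + 7)^2/(4*2)
= 17.7907/8 = 2.2238


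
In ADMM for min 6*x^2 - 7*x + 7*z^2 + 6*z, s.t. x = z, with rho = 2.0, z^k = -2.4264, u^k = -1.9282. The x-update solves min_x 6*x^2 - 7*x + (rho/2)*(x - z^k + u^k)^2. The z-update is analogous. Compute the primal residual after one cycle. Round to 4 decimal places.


ADMM iteration with rho = 2.0, z^k = -2.4264, u^k = -1.9282
Step 1: x-update.
Minimize 6*x^2 - 7*x + (2.0/2)*(x + 2.4264 - 1.9282)^2
FOC: (2*6 + 2.0)*x = 7 + 2.0*(-2.4264 + 1.9282)
x^{k+1} = 0.4288
Step 2: z-update.
Minimize 7*z^2 + 6*z + (2.0/2)*(0.4288 - z - 1.9282)^2
FOC: (2*7 + 2.0)*z = -6 + 2.0*(0.4288 - 1.9282)
z^{k+1} = -0.5624
Step 3: u-update.
u^{k+1} = -1.9282 + 0.4288 + 0.5624 = -0.937
Step 4: Primal residual = |0.4288 + 0.5624| = 0.9913


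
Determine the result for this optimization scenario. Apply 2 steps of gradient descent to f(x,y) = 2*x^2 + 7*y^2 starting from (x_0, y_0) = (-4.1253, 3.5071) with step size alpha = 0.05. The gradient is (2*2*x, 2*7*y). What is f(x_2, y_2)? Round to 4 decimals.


Gradient descent on f(x,y) = 2*x^2 + 7*y^2.
Starting point: (-4.1253, 3.5071), alpha = 0.05
Step 1: grad_x = 2*2*-4.1253 = -16.5012, grad_y = 2*7*3.5071 = 49.0994
  x_1 = -4.1253 - 0.05*-16.5012 = -3.3002
  y_1 = 3.5071 - 0.05*49.0994 = 1.0521
Step 2: grad_x = 2*2*-3.3002 = -13.201, grad_y = 2*7*1.0521 = 14.7298
  x_2 = -3.3002 - 0.05*-13.201 = -2.6402
  y_2 = 1.0521 - 0.05*14.7298 = 0.3156
f(-2.6402, 0.3156) = 2*(-2.6402)^2 + 7*0.3156^2 = 14.6386


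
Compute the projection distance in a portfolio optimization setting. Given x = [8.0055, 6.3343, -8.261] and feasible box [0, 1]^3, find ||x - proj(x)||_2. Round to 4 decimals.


Project each component onto [0, 1].
clip(8.0055) = 1.0, clip(6.3343) = 1.0, clip(-8.261) = 0.0
Projection = [1.0, 1.0, 0.0]
Squared diffs: [49.077, 28.4548, 68.2441]
Distance = sqrt(145.7759) = 12.0738


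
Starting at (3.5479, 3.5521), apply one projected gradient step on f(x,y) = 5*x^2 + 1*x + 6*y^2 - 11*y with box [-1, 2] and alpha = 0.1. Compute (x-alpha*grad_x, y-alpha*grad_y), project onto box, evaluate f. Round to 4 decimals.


Step 1: Compute gradient at (3.5479, 3.5521).
grad_x = 2*5*3.5479 + 1 = 36.479
grad_y = 2*6*3.5521 - 11 = 31.6252
Step 2: Gradient step.
x_raw = 3.5479 - 0.1*36.479 = -0.1
y_raw = 3.5521 - 0.1*31.6252 = 0.3896
Step 3: Project onto [-1, 2].
x_proj = clip(-0.1) = -0.1
y_proj = clip(0.3896) = 0.3896
Step 4: Evaluate f.
f(-0.1, 0.3896) = -3.4247


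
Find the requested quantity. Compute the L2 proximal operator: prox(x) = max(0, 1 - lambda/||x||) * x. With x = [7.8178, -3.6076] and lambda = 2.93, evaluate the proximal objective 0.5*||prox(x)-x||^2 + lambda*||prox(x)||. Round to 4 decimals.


Step 1: Compute ||x||.
||x|| = 8.61
Step 2: Compute scaling factor.
scale = max(0, 1 - 2.93/8.61) = 0.6597
Step 3: prox(x) = [5.1574, -2.3799]
||prox(x)|| = 5.68
Step 4: Proximal objective.
0.5*||prox-x||^2 = 4.2925
lambda*||prox|| = 16.6424
Total = 20.935


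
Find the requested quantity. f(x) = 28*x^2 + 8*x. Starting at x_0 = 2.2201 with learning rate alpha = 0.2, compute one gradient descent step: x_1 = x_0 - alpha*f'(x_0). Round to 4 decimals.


We compute the gradient at x_0 and apply the update.
f'(x) = 56*x + 8
f'(2.2201) = 56*2.2201 + 8 = 132.3256
x_1 = 2.2201 - 0.2*132.3256 = -24.245


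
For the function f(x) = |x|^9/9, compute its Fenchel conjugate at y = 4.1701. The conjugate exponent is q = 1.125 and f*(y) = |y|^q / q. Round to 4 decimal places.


The conjugate exponent q satisfies 1/p + 1/q = 1.
p = 9, so q = 9/(9 - 1) = 1.125
|y|^q = 4.1701^1.125 = 4.985
f*(4.1701) = 4.985 / 1.125 = 4.4311


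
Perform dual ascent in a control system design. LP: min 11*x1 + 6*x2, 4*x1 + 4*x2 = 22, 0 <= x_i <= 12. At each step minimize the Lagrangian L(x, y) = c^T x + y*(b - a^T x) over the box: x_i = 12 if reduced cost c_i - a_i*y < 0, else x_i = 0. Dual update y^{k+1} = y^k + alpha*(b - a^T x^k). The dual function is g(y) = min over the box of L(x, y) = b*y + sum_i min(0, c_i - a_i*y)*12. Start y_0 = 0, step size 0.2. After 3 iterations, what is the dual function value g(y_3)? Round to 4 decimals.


Dual ascent for LP: min 11*x1 + 6*x2, 4*x1 + 4*x2 = 22, 0 <= x_i <= 12
Step 1: y^k = 0.0, reduced costs: (11.0, 6.0)
  x^k = (0.0, 0.0), subgradient = b - a^T x = 22.0
  y^{k+1} = 0.0 + 0.2*22.0 = 4.4
Step 2: y^k = 4.4, reduced costs: (-6.6, -11.6)
  x^k = (12.0, 12.0), subgradient = b - a^T x = -74.0
  y^{k+1} = 4.4 + 0.2*-74.0 = -10.4
Step 3: y^k = -10.4, reduced costs: (52.6, 47.6)
  x^k = (0.0, 0.0), subgradient = b - a^T x = 22.0
  y^{k+1} = -10.4 + 0.2*22.0 = -6.0
Dual objective at y_3 = -6.0: reduced costs (35.0, 30.0), box minimizer x = (0.0, 0.0)
g(y_3) = b*y + (c1 - a1*y)*x1 + (c2 - a2*y)*x2 = 22*(-6.0) + 35.0*0.0 + 30.0*0.0 = -132.0 + 0.0 + 0.0 = -132.0


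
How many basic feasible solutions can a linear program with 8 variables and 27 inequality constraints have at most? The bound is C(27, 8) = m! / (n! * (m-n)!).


Each vertex corresponds to some choice of n active constraints out of m, so the number of vertices is at most C(m, n) = m! / (n!(m-n)!).
m = 27, n = 8
Numerator: 27 * 26 * 25 * 24 * 23 * 22 * 21 * 20
Denominator: 8! = 40320
C(27, 8) = 2220075


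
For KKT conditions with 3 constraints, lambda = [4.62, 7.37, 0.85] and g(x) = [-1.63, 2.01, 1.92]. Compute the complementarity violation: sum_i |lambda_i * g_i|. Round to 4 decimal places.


KKT complementary slackness check:
lambda_1 * g_1 = 4.62 * -1.63 = -7.5306
lambda_2 * g_2 = 7.37 * 2.01 = 14.8137
lambda_3 * g_3 = 0.85 * 1.92 = 1.632
Total violation = 7.5306 + 14.8137 + 1.632 = 23.9763


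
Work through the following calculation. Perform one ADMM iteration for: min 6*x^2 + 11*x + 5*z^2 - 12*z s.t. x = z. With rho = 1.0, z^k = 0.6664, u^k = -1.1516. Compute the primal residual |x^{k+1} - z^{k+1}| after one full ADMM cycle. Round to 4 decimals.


ADMM iteration with rho = 1.0, z^k = 0.6664, u^k = -1.1516
Step 1: x-update.
Minimize 6*x^2 + 11*x + (1.0/2)*(x - 0.6664 - 1.1516)^2
FOC: (2*6 + 1.0)*x = -11 + 1.0*(0.6664 + 1.1516)
x^{k+1} = -0.7063
Step 2: z-update.
Minimize 5*z^2 - 12*z + (1.0/2)*(-0.7063 - z - 1.1516)^2
FOC: (2*5 + 1.0)*z = 12 + 1.0*(-0.7063 - 1.1516)
z^{k+1} = 0.922
Step 3: u-update.
u^{k+1} = -1.1516 - 0.7063 - 0.922 = -2.7799
Step 4: Primal residual = |-0.7063 - 0.922| = 1.6283


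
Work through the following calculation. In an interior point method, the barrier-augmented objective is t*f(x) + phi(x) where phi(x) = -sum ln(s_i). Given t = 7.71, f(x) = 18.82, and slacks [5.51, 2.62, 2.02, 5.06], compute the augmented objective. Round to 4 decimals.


Step 1: Compute log-barrier.
ln values: [1.7066, 0.9632, 0.7031, 1.6214]
phi = -(1.7066 + 0.9632 + 0.7031 + 1.6214) = -4.9942
Step 2: Compute augmented objective.
t*f(x) = 7.71*18.82 = 145.1022
Total = 145.1022 - 4.9942 = 140.108


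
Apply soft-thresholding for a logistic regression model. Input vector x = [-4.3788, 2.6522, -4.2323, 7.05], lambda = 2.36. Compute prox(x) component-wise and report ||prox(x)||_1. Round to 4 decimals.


Soft-thresholding with lambda = 2.36:
prox(-4.3788) = sign(-4.3788)*max(|-4.3788| - 2.36, 0) = -2.0188
prox(2.6522) = sign(2.6522)*max(|2.6522| - 2.36, 0) = 0.2922
prox(-4.2323) = sign(-4.2323)*max(|-4.2323| - 2.36, 0) = -1.8723
prox(7.05) = sign(7.05)*max(|7.05| - 2.36, 0) = 4.69
prox(x) = [-2.0188, 0.2922, -1.8723, 4.69]
||prox(x)||_1 = 2.0188 + 0.2922 + 1.8723 + 4.69 = 8.8733


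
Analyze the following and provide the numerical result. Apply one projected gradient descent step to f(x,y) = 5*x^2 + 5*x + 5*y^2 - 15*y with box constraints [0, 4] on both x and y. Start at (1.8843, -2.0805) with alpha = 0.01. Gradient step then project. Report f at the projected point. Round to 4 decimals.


Step 1: Compute gradient at (1.8843, -2.0805).
grad_x = 2*5*1.8843 + 5 = 23.843
grad_y = 2*5*-2.0805 - 15 = -35.805
Step 2: Gradient step.
x_raw = 1.8843 - 0.01*23.843 = 1.6459
y_raw = -2.0805 - 0.01*-35.805 = -1.7225
Step 3: Project onto [0, 4].
x_proj = clip(1.6459) = 1.6459
y_proj = clip(-1.7225) = 0.0
Step 4: Evaluate f.
f(1.6459, 0.0) = 21.7738


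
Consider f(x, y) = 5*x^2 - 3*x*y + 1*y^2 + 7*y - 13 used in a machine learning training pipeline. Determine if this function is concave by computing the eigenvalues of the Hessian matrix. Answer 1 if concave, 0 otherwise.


The Hessian of f(x,y) = 5*x^2 - 3*x*y + 1*y^2 + 7*y - 13 is:
H = [[10, -3], [-3, 2]]
Trace = 10 + 2 = 12
Determinant = 10*2 - (-3)^2 = 11
Discriminant = (12)^2 - 4*11 = 100.0
Eigenvalues: lambda_1 = 1.0, lambda_2 = 11.0
The function is not concave.

0


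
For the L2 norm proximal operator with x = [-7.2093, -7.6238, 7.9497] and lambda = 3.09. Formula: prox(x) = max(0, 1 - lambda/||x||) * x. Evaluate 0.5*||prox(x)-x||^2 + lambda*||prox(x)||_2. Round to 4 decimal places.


Step 1: Compute ||x||.
||x|| = 13.1641
Step 2: Compute scaling factor.
scale = max(0, 1 - 3.09/13.1641) = 0.7653
Step 3: prox(x) = [-5.5171, -5.8343, 6.0837]
||prox(x)|| = 10.0741
Step 4: Proximal objective.
0.5*||prox-x||^2 = 4.7741
lambda*||prox|| = 31.129
Total = 35.9031


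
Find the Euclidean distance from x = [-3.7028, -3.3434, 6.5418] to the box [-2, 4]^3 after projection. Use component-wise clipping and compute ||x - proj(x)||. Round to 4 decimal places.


Project each component onto [-2, 4].
clip(-3.7028) = -2.0, clip(-3.3434) = -2.0, clip(6.5418) = 4.0
Projection = [-2.0, -2.0, 4.0]
Squared diffs: [2.8995, 1.8047, 6.4607]
Distance = sqrt(11.1649) = 3.3414


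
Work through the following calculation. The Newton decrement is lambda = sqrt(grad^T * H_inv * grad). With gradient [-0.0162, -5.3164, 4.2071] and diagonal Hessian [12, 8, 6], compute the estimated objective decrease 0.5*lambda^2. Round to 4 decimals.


Step 1: H is diagonal, so H^(-1) * g = [-0.0014, -0.6646, 0.7012].
Step 2: g^T H^(-1) g = sum_i g_i^2 / H_ii
  = (-0.0162)^2/12 + (-5.3164)^2/8 + (4.2071)^2/6
  = 0.0 + 3.533 + 2.9499 = 6.483
Step 3: Objective decrease = 0.5 * g^T H^(-1) g = 3.2415


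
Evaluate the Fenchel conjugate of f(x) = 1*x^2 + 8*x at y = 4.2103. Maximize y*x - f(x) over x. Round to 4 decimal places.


f*(y) = sup_x {y*x - a*x^2 - b*x} = sup_x {(y-b)*x - a*x^2}
FOC: (y - b) - 2a*x = 0 => x* = (y - b)/(2a)
x* = (4.2103 - 8)/(2*1) = -1.8949
f*(4.2103) = (y-b)^2/(4a) = (4.2103 - 8)^2/(4*1)
= 14.3618/4 = 3.5905


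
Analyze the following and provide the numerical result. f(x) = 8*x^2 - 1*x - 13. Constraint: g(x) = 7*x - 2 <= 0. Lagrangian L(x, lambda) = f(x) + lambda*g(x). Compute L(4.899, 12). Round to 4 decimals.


Step 1: Evaluate f(x).
f(4.899) = 8*4.899^2 - 1*4.899 - 13 = 174.1026
Step 2: Evaluate g(x).
g(4.899) = 7*4.899 - 2 = 32.293
Step 3: Compute Lagrangian.
L = 174.1026 + 12*32.293 = 561.6186


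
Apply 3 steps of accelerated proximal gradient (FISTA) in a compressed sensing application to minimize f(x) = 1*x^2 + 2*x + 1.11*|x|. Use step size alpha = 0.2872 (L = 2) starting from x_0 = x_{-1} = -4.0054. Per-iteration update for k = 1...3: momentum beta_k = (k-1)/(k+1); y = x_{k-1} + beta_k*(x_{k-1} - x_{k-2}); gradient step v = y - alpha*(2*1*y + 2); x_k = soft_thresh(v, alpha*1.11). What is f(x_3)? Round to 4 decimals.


FISTA on f(x) = 1*x^2 + 2*x + 1.11*|x|
L = 2, alpha = 0.2872
Iteration 1: beta = 0.0, y = -4.0054 + 0.0*(-4.0054 + 4.0054) = -4.0054
  grad(y) = -6.0108, v = y - alpha*grad = -2.2791
  prox(v) = soft_thresh(-2.2791, 0.3188) = -1.9603
Iteration 2: beta = 0.3333, y = -1.9603 + 0.3333*(-1.9603 + 4.0054) = -1.2786
  grad(y) = -0.5572, v = y - alpha*grad = -1.1186
  prox(v) = soft_thresh(-1.1186, 0.3188) = -0.7998
Iteration 3: beta = 0.5, y = -0.7998 + 0.5*(-0.7998 + 1.9603) = -0.2195
  grad(y) = 1.561, v = y - alpha*grad = -0.6678
  prox(v) = soft_thresh(-0.6678, 0.3188) = -0.349
f(x_3) = 1*(-0.349)^2 + 2*(-0.349) + 1.11*|-0.349| = -0.1888


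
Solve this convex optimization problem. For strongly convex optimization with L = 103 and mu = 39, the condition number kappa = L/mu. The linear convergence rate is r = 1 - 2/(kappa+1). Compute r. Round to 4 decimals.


Step 1: Compute the condition number.
kappa = L/mu = 103/39 = 2.641
Step 2: Compute the convergence rate.
r = 1 - 2/(kappa + 1) = 1 - 2*mu/(L + mu) = (L - mu)/(L + mu) = 64/142 = 0.4507


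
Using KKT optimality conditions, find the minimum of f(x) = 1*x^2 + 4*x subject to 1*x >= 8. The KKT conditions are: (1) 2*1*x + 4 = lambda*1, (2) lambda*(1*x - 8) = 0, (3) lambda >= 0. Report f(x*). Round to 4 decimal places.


Step 1: Try lambda = 0 (constraint inactive).
x_unc = -4/(2*1) = -2.0
Check: 1*-2.0 = -2.0 < 8 -- violated!
Step 2: Constraint must be active: 1*x = 8
x* = 8/1 = 8.0
lambda = (2*1*8.0 + 4)/1 = 20.0
Step 3: Compute optimal value.
f(x*) = 1*8.0^2 + 4*8.0 = 96.0


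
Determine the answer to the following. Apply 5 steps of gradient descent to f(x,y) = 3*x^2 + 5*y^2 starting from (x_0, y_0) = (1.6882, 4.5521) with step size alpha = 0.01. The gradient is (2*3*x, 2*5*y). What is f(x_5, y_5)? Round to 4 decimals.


Gradient descent on f(x,y) = 3*x^2 + 5*y^2.
Starting point: (1.6882, 4.5521), alpha = 0.01
Step 1: grad_x = 2*3*1.6882 = 10.1292, grad_y = 2*5*4.5521 = 45.521
  x_1 = 1.6882 - 0.01*10.1292 = 1.5869
  y_1 = 4.5521 - 0.01*45.521 = 4.0969
Step 2: grad_x = 2*3*1.5869 = 9.5214, grad_y = 2*5*4.0969 = 40.9689
  x_2 = 1.5869 - 0.01*9.5214 = 1.4917
  y_2 = 4.0969 - 0.01*40.9689 = 3.6872
Step 3: grad_x = 2*3*1.4917 = 8.9502, grad_y = 2*5*3.6872 = 36.872
  x_3 = 1.4917 - 0.01*8.9502 = 1.4022
  y_3 = 3.6872 - 0.01*36.872 = 3.3185
Step 4: grad_x = 2*3*1.4022 = 8.4132, grad_y = 2*5*3.3185 = 33.1848
  x_4 = 1.4022 - 0.01*8.4132 = 1.3181
  y_4 = 3.3185 - 0.01*33.1848 = 2.9866
Step 5: grad_x = 2*3*1.3181 = 7.9084, grad_y = 2*5*2.9866 = 29.8663
  x_5 = 1.3181 - 0.01*7.9084 = 1.239
  y_5 = 2.9866 - 0.01*29.8663 = 2.688
f(1.239, 2.688) = 3*1.239^2 + 5*2.688^2 = 40.7311


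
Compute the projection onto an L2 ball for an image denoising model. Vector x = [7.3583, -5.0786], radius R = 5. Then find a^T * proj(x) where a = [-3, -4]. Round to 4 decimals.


Step 1: Compute ||x|| (intermediates to 6 decimals).
||x|| = sqrt(7.3583^2 + (-5.0786)^2) = 8.940736
Step 2: Project.
Since ||x|| > R, scale = R/||x|| = 5/8.940736 = 0.559238, proj(x) = scale * x
proj(x) = [4.115041, -2.840146]
Step 3: Dot product.
a^T * proj(x) = -3*4.115041 - 4*(-2.840146) = -0.9845


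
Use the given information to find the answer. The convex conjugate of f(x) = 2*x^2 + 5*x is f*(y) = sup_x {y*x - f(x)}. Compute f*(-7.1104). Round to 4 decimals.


f*(y) = sup_x {y*x - a*x^2 - b*x} = sup_x {(y-b)*x - a*x^2}
FOC: (y - b) - 2a*x = 0 => x* = (y - b)/(2a)
x* = (-7.1104 - 5)/(2*2) = -3.0276
f*(-7.1104) = (y-b)^2/(4a) = (-7.1104 - 5)^2/(4*2)
= 146.6618/8 = 18.3327


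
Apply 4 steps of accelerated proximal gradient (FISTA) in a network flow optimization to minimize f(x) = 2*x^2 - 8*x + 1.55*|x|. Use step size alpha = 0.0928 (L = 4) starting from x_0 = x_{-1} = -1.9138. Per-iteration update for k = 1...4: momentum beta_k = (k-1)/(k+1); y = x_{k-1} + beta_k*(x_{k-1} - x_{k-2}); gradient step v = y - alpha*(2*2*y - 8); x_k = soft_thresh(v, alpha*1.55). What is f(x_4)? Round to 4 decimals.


FISTA on f(x) = 2*x^2 - 8*x + 1.55*|x|
L = 4, alpha = 0.0928
Iteration 1: beta = 0.0, y = -1.9138 + 0.0*(-1.9138 + 1.9138) = -1.9138
  grad(y) = -15.6552, v = y - alpha*grad = -0.461
  prox(v) = soft_thresh(-0.461, 0.1438) = -0.3172
Iteration 2: beta = 0.3333, y = -0.3172 + 0.3333*(-0.3172 + 1.9138) = 0.2151
  grad(y) = -7.1398, v = y - alpha*grad = 0.8776
  prox(v) = soft_thresh(0.8776, 0.1438) = 0.7338
Iteration 3: beta = 0.5, y = 0.7338 + 0.5*(0.7338 + 0.3172) = 1.2593
  grad(y) = -2.963, v = y - alpha*grad = 1.5342
  prox(v) = soft_thresh(1.5342, 0.1438) = 1.3904
Iteration 4: beta = 0.6, y = 1.3904 + 0.6*(1.3904 - 0.7338) = 1.7843
  grad(y) = -0.8626, v = y - alpha*grad = 1.8644
  prox(v) = soft_thresh(1.8644, 0.1438) = 1.7206
f(x_4) = 2*1.7206^2 - 8*1.7206 + 1.55*|1.7206| = -5.177


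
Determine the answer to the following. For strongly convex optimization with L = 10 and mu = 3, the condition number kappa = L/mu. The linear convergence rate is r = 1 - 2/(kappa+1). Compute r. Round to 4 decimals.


Step 1: Compute the condition number.
kappa = L/mu = 10/3 = 3.3333
Step 2: Compute the convergence rate.
r = 1 - 2/(kappa + 1) = 1 - 2*mu/(L + mu) = (L - mu)/(L + mu) = 7/13 = 0.5385


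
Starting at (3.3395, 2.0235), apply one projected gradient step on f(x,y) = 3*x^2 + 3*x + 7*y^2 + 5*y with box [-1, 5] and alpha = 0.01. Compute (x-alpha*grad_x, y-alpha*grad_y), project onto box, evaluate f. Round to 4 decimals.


Step 1: Compute gradient at (3.3395, 2.0235).
grad_x = 2*3*3.3395 + 3 = 23.037
grad_y = 2*7*2.0235 + 5 = 33.329
Step 2: Gradient step.
x_raw = 3.3395 - 0.01*23.037 = 3.1091
y_raw = 2.0235 - 0.01*33.329 = 1.6902
Step 3: Project onto [-1, 5].
x_proj = clip(3.1091) = 3.1091
y_proj = clip(1.6902) = 1.6902
Step 4: Evaluate f.
f(3.1091, 1.6902) = 66.7762


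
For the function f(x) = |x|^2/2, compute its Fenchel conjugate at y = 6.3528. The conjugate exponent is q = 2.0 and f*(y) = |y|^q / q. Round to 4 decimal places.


The conjugate exponent q satisfies 1/p + 1/q = 1.
p = 2, so q = 2/(2 - 1) = 2.0
|y|^q = 6.3528^2.0 = 40.3581
f*(6.3528) = 40.3581 / 2.0 = 20.179


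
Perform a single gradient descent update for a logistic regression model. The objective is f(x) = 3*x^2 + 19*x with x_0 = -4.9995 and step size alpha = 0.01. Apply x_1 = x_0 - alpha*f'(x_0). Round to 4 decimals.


We compute the gradient at x_0 and apply the update.
f'(x) = 6*x + 19
f'(-4.9995) = 6*-4.9995 + 19 = -10.997
x_1 = -4.9995 - 0.01*-10.997 = -4.8895


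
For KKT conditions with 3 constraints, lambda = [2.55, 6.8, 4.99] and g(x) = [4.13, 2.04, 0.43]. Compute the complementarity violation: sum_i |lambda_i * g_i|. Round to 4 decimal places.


KKT complementary slackness check:
lambda_1 * g_1 = 2.55 * 4.13 = 10.5315
lambda_2 * g_2 = 6.8 * 2.04 = 13.872
lambda_3 * g_3 = 4.99 * 0.43 = 2.1457
Total violation = 10.5315 + 13.872 + 2.1457 = 26.5492


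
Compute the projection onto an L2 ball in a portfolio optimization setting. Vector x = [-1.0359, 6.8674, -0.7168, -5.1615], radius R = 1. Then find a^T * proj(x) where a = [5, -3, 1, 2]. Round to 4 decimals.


Step 1: Compute ||x|| (intermediates to 6 decimals).
||x|| = sqrt((-1.0359)^2 + 6.8674^2 + (-0.7168)^2 + (-5.1615)^2) = 8.682693
Step 2: Project.
Since ||x|| > R, scale = R/||x|| = 1/8.682693 = 0.115172, proj(x) = scale * x
proj(x) = [-0.119307, 0.790932, -0.082555, -0.59446]
Step 3: Dot product.
a^T * proj(x) = 5*(-0.119307) - 3*0.790932 + 1*(-0.082555) + 2*(-0.59446) = -4.2408


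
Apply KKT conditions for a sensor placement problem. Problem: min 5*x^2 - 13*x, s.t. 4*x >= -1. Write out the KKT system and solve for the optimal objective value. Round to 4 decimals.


Step 1: Try lambda = 0 (constraint inactive).
Stationarity: 2*5*x - 13 = 0
x* = 13/(2*5) = 1.3
Check constraint: 4*1.3 = 5.2 >= -1 -- satisfied.
Step 2: Compute optimal value.
f(x*) = 5*1.3^2 - 13*1.3 = -8.45


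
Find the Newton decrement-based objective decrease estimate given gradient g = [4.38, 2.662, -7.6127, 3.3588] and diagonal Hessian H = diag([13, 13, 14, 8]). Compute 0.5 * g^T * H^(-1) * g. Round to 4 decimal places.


Step 1: H is diagonal, so H^(-1) * g = [0.3369, 0.2048, -0.5438, 0.4199].
Step 2: g^T H^(-1) g = sum_i g_i^2 / H_ii
  = (4.38)^2/13 + (2.662)^2/13 + (-7.6127)^2/14 + (3.3588)^2/8
  = 1.4757 + 0.5451 + 4.1395 + 1.4102 = 7.5705
Step 3: Objective decrease = 0.5 * g^T H^(-1) g = 3.7853


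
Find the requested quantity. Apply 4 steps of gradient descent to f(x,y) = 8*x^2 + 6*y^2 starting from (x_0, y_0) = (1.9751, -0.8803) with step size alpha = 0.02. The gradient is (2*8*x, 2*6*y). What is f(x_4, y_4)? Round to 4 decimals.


Gradient descent on f(x,y) = 8*x^2 + 6*y^2.
Starting point: (1.9751, -0.8803), alpha = 0.02
Step 1: grad_x = 2*8*1.9751 = 31.6016, grad_y = 2*6*-0.8803 = -10.5636
  x_1 = 1.9751 - 0.02*31.6016 = 1.3431
  y_1 = -0.8803 - 0.02*-10.5636 = -0.669
Step 2: grad_x = 2*8*1.3431 = 21.4891, grad_y = 2*6*-0.669 = -8.0283
  x_2 = 1.3431 - 0.02*21.4891 = 0.9133
  y_2 = -0.669 - 0.02*-8.0283 = -0.5085
Step 3: grad_x = 2*8*0.9133 = 14.6126, grad_y = 2*6*-0.5085 = -6.1015
  x_3 = 0.9133 - 0.02*14.6126 = 0.621
  y_3 = -0.5085 - 0.02*-6.1015 = -0.3864
Step 4: grad_x = 2*8*0.621 = 9.9366, grad_y = 2*6*-0.3864 = -4.6372
  x_4 = 0.621 - 0.02*9.9366 = 0.4223
  y_4 = -0.3864 - 0.02*-4.6372 = -0.2937
f(0.4223, -0.2937) = 8*0.4223^2 + 6*(-0.2937)^2 = 1.9442


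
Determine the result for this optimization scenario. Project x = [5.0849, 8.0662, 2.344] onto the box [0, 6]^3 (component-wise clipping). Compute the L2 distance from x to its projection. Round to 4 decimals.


Project each component onto [0, 6].
clip(5.0849) = 5.0849, clip(8.0662) = 6.0, clip(2.344) = 2.344
Projection = [5.0849, 6.0, 2.344]
Squared diffs: [0.0, 4.2692, 0.0]
Distance = sqrt(4.2692) = 2.0662


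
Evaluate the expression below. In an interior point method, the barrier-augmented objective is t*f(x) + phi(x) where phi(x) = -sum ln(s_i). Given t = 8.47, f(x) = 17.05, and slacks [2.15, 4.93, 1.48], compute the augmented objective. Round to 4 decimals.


Step 1: Compute log-barrier.
ln values: [0.7655, 1.5953, 0.392]
phi = -(0.7655 + 1.5953 + 0.392) = -2.7528
Step 2: Compute augmented objective.
t*f(x) = 8.47*17.05 = 144.4135
Total = 144.4135 - 2.7528 = 141.6607


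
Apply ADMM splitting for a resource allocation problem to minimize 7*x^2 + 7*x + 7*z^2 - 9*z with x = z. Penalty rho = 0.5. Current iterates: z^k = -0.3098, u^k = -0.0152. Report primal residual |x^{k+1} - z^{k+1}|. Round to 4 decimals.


ADMM iteration with rho = 0.5, z^k = -0.3098, u^k = -0.0152
Step 1: x-update.
Minimize 7*x^2 + 7*x + (0.5/2)*(x + 0.3098 - 0.0152)^2
FOC: (2*7 + 0.5)*x = -7 + 0.5*(-0.3098 + 0.0152)
x^{k+1} = -0.4929
Step 2: z-update.
Minimize 7*z^2 - 9*z + (0.5/2)*(-0.4929 - z - 0.0152)^2
FOC: (2*7 + 0.5)*z = 9 + 0.5*(-0.4929 - 0.0152)
z^{k+1} = 0.6032
Step 3: u-update.
u^{k+1} = -0.0152 - 0.4929 - 0.6032 = -1.1113
Step 4: Primal residual = |-0.4929 - 0.6032| = 1.0961


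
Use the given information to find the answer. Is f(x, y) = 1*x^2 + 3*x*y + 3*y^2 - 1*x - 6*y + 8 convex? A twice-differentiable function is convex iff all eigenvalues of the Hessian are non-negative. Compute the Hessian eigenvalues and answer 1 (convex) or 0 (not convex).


The Hessian of f(x,y) = 1*x^2 + 3*x*y + 3*y^2 - 1*x - 6*y + 8 is:
H = [[2, 3], [3, 6]]
Trace = 2 + 6 = 8
Determinant = 2*6 - (3)^2 = 3
Discriminant = (8)^2 - 4*3 = 52.0
Eigenvalues: lambda_1 = 0.3944, lambda_2 = 7.6056
The function is convex.

1


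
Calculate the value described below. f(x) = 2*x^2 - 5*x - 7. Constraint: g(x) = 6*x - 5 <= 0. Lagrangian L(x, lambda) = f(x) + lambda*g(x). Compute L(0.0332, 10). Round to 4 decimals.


Step 1: Evaluate f(x).
f(0.0332) = 2*0.0332^2 - 5*0.0332 - 7 = -7.1638
Step 2: Evaluate g(x).
g(0.0332) = 6*0.0332 - 5 = -4.8008
Step 3: Compute Lagrangian.
L = -7.1638 + 10*-4.8008 = -55.1718


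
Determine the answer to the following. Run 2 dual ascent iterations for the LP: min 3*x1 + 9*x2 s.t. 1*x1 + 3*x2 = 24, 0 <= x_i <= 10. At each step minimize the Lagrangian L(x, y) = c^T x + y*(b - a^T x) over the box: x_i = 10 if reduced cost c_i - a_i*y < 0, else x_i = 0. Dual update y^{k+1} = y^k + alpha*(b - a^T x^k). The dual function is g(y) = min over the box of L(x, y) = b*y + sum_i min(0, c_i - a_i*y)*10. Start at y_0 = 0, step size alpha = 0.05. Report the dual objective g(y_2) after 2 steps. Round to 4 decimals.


Dual ascent for LP: min 3*x1 + 9*x2, 1*x1 + 3*x2 = 24, 0 <= x_i <= 10
Step 1: y^k = 0.0, reduced costs: (3.0, 9.0)
  x^k = (0.0, 0.0), subgradient = b - a^T x = 24.0
  y^{k+1} = 0.0 + 0.05*24.0 = 1.2
Step 2: y^k = 1.2, reduced costs: (1.8, 5.4)
  x^k = (0.0, 0.0), subgradient = b - a^T x = 24.0
  y^{k+1} = 1.2 + 0.05*24.0 = 2.4
Dual objective at y_2 = 2.4: reduced costs (0.6, 1.8), box minimizer x = (0.0, 0.0)
g(y_2) = b*y + (c1 - a1*y)*x1 + (c2 - a2*y)*x2 = 24*2.4 + 0.6*0.0 + 1.8*0.0 = 57.6 + 0.0 + 0.0 = 57.6


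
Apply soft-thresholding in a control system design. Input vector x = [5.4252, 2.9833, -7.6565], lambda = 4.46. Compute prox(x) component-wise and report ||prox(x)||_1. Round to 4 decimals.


Soft-thresholding with lambda = 4.46:
prox(5.4252) = sign(5.4252)*max(|5.4252| - 4.46, 0) = 0.9652
prox(2.9833) = sign(2.9833)*max(|2.9833| - 4.46, 0) = 0.0
prox(-7.6565) = sign(-7.6565)*max(|-7.6565| - 4.46, 0) = -3.1965
prox(x) = [0.9652, 0.0, -3.1965]
||prox(x)||_1 = 0.9652 + 0.0 + 3.1965 = 4.1617


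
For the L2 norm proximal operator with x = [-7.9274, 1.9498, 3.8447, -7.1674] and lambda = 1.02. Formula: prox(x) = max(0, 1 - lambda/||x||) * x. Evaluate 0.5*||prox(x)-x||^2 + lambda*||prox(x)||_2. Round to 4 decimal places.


Step 1: Compute ||x||.
||x|| = 11.5238
Step 2: Compute scaling factor.
scale = max(0, 1 - 1.02/11.5238) = 0.9115
Step 3: prox(x) = [-7.2257, 1.7772, 3.5044, -6.533]
||prox(x)|| = 10.5038
Step 4: Proximal objective.
0.5*||prox-x||^2 = 0.5202
lambda*||prox|| = 10.7139
Total = 11.2341


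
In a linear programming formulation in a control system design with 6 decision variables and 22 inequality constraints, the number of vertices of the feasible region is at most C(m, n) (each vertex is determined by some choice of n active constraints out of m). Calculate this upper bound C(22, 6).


Each vertex corresponds to some choice of n active constraints out of m, so the number of vertices is at most C(m, n) = m! / (n!(m-n)!).
m = 22, n = 6
Numerator: 22 * 21 * 20 * 19 * 18 * 17
Denominator: 6! = 720
C(22, 6) = 74613


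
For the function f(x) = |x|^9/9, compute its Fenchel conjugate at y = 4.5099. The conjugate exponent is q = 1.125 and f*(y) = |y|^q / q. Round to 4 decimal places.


The conjugate exponent q satisfies 1/p + 1/q = 1.
p = 9, so q = 9/(9 - 1) = 1.125
|y|^q = 4.5099^1.125 = 5.4442
f*(4.5099) = 5.4442 / 1.125 = 4.8393


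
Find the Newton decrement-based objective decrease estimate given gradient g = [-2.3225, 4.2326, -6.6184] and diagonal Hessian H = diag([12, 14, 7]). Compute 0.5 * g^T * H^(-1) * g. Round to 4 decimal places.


Step 1: H is diagonal, so H^(-1) * g = [-0.1935, 0.3023, -0.9455].
Step 2: g^T H^(-1) g = sum_i g_i^2 / H_ii
  = (-2.3225)^2/12 + (4.2326)^2/14 + (-6.6184)^2/7
  = 0.4495 + 1.2796 + 6.2576 = 7.9867
Step 3: Objective decrease = 0.5 * g^T H^(-1) g = 3.9934


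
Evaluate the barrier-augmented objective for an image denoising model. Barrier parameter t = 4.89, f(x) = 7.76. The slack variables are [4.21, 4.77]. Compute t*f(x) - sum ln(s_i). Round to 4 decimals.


Step 1: Compute log-barrier.
ln values: [1.4375, 1.5623]
phi = -(1.4375 + 1.5623) = -2.9998
Step 2: Compute augmented objective.
t*f(x) = 4.89*7.76 = 37.9464
Total = 37.9464 - 2.9998 = 34.9466


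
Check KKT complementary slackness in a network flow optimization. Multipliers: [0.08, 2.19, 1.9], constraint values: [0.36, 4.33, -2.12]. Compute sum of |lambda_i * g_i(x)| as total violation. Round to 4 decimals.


KKT complementary slackness check:
lambda_1 * g_1 = 0.08 * 0.36 = 0.0288
lambda_2 * g_2 = 2.19 * 4.33 = 9.4827
lambda_3 * g_3 = 1.9 * -2.12 = -4.028
Total violation = 0.0288 + 9.4827 + 4.028 = 13.5395


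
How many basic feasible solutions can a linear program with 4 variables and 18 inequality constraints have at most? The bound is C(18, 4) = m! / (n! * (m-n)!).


Each vertex corresponds to some choice of n active constraints out of m, so the number of vertices is at most C(m, n) = m! / (n!(m-n)!).
m = 18, n = 4
Numerator: 18 * 17 * 16 * 15
Denominator: 4! = 24
C(18, 4) = 3060


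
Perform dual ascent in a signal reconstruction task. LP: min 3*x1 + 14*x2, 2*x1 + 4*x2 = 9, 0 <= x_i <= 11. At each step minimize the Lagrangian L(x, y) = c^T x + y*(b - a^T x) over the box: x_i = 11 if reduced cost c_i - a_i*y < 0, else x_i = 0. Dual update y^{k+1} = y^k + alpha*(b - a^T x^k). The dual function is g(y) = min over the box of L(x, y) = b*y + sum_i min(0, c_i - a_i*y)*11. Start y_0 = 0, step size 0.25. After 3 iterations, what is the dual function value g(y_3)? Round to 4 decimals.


Dual ascent for LP: min 3*x1 + 14*x2, 2*x1 + 4*x2 = 9, 0 <= x_i <= 11
Step 1: y^k = 0.0, reduced costs: (3.0, 14.0)
  x^k = (0.0, 0.0), subgradient = b - a^T x = 9.0
  y^{k+1} = 0.0 + 0.25*9.0 = 2.25
Step 2: y^k = 2.25, reduced costs: (-1.5, 5.0)
  x^k = (11.0, 0.0), subgradient = b - a^T x = -13.0
  y^{k+1} = 2.25 + 0.25*-13.0 = -1.0
Step 3: y^k = -1.0, reduced costs: (5.0, 18.0)
  x^k = (0.0, 0.0), subgradient = b - a^T x = 9.0
  y^{k+1} = -1.0 + 0.25*9.0 = 1.25
Dual objective at y_3 = 1.25: reduced costs (0.5, 9.0), box minimizer x = (0.0, 0.0)
g(y_3) = b*y + (c1 - a1*y)*x1 + (c2 - a2*y)*x2 = 9*1.25 + 0.5*0.0 + 9.0*0.0 = 11.25 + 0.0 + 0.0 = 11.25


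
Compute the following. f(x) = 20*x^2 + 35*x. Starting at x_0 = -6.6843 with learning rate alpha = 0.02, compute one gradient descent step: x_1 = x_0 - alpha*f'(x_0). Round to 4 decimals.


We compute the gradient at x_0 and apply the update.
f'(x) = 40*x + 35
f'(-6.6843) = 40*-6.6843 + 35 = -232.372
x_1 = -6.6843 - 0.02*-232.372 = -2.0369


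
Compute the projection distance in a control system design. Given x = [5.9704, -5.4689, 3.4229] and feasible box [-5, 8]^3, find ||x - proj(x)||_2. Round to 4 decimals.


Project each component onto [-5, 8].
clip(5.9704) = 5.9704, clip(-5.4689) = -5.0, clip(3.4229) = 3.4229
Projection = [5.9704, -5.0, 3.4229]
Squared diffs: [0.0, 0.2199, 0.0]
Distance = sqrt(0.2199) = 0.4689


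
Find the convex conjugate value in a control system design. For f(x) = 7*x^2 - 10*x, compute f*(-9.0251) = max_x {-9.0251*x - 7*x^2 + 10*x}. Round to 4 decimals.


f*(y) = sup_x {y*x - a*x^2 - b*x} = sup_x {(y-b)*x - a*x^2}
FOC: (y - b) - 2a*x = 0 => x* = (y - b)/(2a)
x* = (-9.0251 + 10)/(2*7) = 0.0696
f*(-9.0251) = (y-b)^2/(4a) = (-9.0251 + 10)^2/(4*7)
= 0.9504/28 = 0.0339


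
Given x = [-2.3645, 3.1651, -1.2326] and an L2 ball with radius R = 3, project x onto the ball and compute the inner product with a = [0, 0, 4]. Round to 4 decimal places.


Step 1: Compute ||x|| (intermediates to 6 decimals).
||x|| = sqrt((-2.3645)^2 + 3.1651^2 + (-1.2326)^2) = 4.138601
Step 2: Project.
Since ||x|| > R, scale = R/||x|| = 3/4.138601 = 0.724883, proj(x) = scale * x
proj(x) = [-1.713986, 2.294327, -0.893491]
Step 3: Dot product.
a^T * proj(x) = 0*(-1.713986) + 0*2.294327 + 4*(-0.893491) = -3.574


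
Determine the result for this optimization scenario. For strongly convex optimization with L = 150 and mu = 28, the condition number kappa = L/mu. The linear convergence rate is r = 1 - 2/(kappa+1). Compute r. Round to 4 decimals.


Step 1: Compute the condition number.
kappa = L/mu = 150/28 = 5.3571
Step 2: Compute the convergence rate.
r = 1 - 2/(kappa + 1) = 1 - 2*mu/(L + mu) = (L - mu)/(L + mu) = 122/178 = 0.6854


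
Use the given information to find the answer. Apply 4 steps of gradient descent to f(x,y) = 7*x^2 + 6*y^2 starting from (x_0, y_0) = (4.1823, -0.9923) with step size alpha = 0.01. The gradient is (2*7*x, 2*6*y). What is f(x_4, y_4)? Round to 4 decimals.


Gradient descent on f(x,y) = 7*x^2 + 6*y^2.
Starting point: (4.1823, -0.9923), alpha = 0.01
Step 1: grad_x = 2*7*4.1823 = 58.5522, grad_y = 2*6*-0.9923 = -11.9076
  x_1 = 4.1823 - 0.01*58.5522 = 3.5968
  y_1 = -0.9923 - 0.01*-11.9076 = -0.8732
Step 2: grad_x = 2*7*3.5968 = 50.3549, grad_y = 2*6*-0.8732 = -10.4787
  x_2 = 3.5968 - 0.01*50.3549 = 3.0932
  y_2 = -0.8732 - 0.01*-10.4787 = -0.7684
Step 3: grad_x = 2*7*3.0932 = 43.3052, grad_y = 2*6*-0.7684 = -9.2212
  x_3 = 3.0932 - 0.01*43.3052 = 2.6602
  y_3 = -0.7684 - 0.01*-9.2212 = -0.6762
Step 4: grad_x = 2*7*2.6602 = 37.2425, grad_y = 2*6*-0.6762 = -8.1147
  x_4 = 2.6602 - 0.01*37.2425 = 2.2878
  y_4 = -0.6762 - 0.01*-8.1147 = -0.5951
f(2.2878, -0.5951) = 7*2.2878^2 + 6*(-0.5951)^2 = 38.7614


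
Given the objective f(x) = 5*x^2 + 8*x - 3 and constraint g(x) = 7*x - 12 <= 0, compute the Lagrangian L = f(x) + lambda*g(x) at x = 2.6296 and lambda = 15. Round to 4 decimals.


Step 1: Evaluate f(x).
f(2.6296) = 5*2.6296^2 + 8*2.6296 - 3 = 52.6108
Step 2: Evaluate g(x).
g(2.6296) = 7*2.6296 - 12 = 6.4072
Step 3: Compute Lagrangian.
L = 52.6108 + 15*6.4072 = 148.7188


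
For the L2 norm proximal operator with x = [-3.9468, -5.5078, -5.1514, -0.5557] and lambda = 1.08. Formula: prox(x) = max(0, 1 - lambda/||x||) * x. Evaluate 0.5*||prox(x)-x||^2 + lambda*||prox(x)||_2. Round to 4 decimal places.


Step 1: Compute ||x||.
||x|| = 8.5299
Step 2: Compute scaling factor.
scale = max(0, 1 - 1.08/8.5299) = 0.8734
Step 3: prox(x) = [-3.4471, -4.8104, -4.4992, -0.4853]
||prox(x)|| = 7.4499
Step 4: Proximal objective.
0.5*||prox-x||^2 = 0.5832
lambda*||prox|| = 8.0459
Total = 8.6291


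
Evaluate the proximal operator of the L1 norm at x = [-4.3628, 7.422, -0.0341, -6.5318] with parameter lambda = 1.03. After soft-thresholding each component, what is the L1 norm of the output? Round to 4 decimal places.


Soft-thresholding with lambda = 1.03:
prox(-4.3628) = sign(-4.3628)*max(|-4.3628| - 1.03, 0) = -3.3328
prox(7.422) = sign(7.422)*max(|7.422| - 1.03, 0) = 6.392
prox(-0.0341) = sign(-0.0341)*max(|-0.0341| - 1.03, 0) = 0.0
prox(-6.5318) = sign(-6.5318)*max(|-6.5318| - 1.03, 0) = -5.5018
prox(x) = [-3.3328, 6.392, 0.0, -5.5018]
||prox(x)||_1 = 3.3328 + 6.392 + 0.0 + 5.5018 = 15.2266


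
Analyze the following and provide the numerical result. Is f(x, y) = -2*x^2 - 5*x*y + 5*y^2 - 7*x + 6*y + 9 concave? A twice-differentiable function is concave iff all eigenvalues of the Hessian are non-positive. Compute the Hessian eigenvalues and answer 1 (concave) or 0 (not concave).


The Hessian of f(x,y) = -2*x^2 - 5*x*y + 5*y^2 - 7*x + 6*y + 9 is:
H = [[-4, -5], [-5, 10]]
Trace = -4 + 10 = 6
Determinant = -4*10 - (-5)^2 = -65
Discriminant = (6)^2 - 4*-65 = 296.0
Eigenvalues: lambda_1 = -5.6023, lambda_2 = 11.6023
The function is not concave.

0


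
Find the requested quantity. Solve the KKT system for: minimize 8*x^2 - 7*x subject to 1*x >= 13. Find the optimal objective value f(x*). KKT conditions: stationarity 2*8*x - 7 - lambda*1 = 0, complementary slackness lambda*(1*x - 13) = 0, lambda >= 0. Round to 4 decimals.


Step 1: Try lambda = 0 (constraint inactive).
x_unc = 7/(2*8) = 0.4375
Check: 1*0.4375 = 0.4375 < 13 -- violated!
Step 2: Constraint must be active: 1*x = 13
x* = 13/1 = 13.0
lambda = (2*8*13.0 - 7)/1 = 201.0
Step 3: Compute optimal value.
f(x*) = 8*13.0^2 - 7*13.0 = 1261.0


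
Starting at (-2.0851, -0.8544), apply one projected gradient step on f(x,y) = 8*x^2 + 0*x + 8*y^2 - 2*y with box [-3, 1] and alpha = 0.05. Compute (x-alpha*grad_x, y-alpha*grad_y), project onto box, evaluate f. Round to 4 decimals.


Step 1: Compute gradient at (-2.0851, -0.8544).
grad_x = 2*8*-2.0851 + 0 = -33.3616
grad_y = 2*8*-0.8544 - 2 = -15.6704
Step 2: Gradient step.
x_raw = -2.0851 - 0.05*-33.3616 = -0.417
y_raw = -0.8544 - 0.05*-15.6704 = -0.0709
Step 3: Project onto [-3, 1].
x_proj = clip(-0.417) = -0.417
y_proj = clip(-0.0709) = -0.0709
Step 4: Evaluate f.
f(-0.417, -0.0709) = 1.5732


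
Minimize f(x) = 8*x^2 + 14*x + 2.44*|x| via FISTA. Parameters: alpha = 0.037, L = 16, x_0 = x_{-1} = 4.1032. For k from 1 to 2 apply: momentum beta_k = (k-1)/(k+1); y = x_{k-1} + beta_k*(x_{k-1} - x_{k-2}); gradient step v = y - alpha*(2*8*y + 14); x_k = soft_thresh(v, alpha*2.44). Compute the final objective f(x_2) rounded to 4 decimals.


FISTA on f(x) = 8*x^2 + 14*x + 2.44*|x|
L = 16, alpha = 0.037
Iteration 1: beta = 0.0, y = 4.1032 + 0.0*(4.1032 - 4.1032) = 4.1032
  grad(y) = 79.6512, v = y - alpha*grad = 1.1561
  prox(v) = soft_thresh(1.1561, 0.0903) = 1.0658
Iteration 2: beta = 0.3333, y = 1.0658 + 0.3333*(1.0658 - 4.1032) = 0.0534
  grad(y) = 14.8539, v = y - alpha*grad = -0.4962
  prox(v) = soft_thresh(-0.4962, 0.0903) = -0.4059
f(x_2) = 8*(-0.4059)^2 + 14*(-0.4059) + 2.44*|-0.4059| = -3.3744


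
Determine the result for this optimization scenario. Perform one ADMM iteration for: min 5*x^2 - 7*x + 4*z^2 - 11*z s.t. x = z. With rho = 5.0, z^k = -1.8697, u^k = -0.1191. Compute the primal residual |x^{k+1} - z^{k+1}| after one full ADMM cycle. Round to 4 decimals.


ADMM iteration with rho = 5.0, z^k = -1.8697, u^k = -0.1191
Step 1: x-update.
Minimize 5*x^2 - 7*x + (5.0/2)*(x + 1.8697 - 0.1191)^2
FOC: (2*5 + 5.0)*x = 7 + 5.0*(-1.8697 + 0.1191)
x^{k+1} = -0.1169
Step 2: z-update.
Minimize 4*z^2 - 11*z + (5.0/2)*(-0.1169 - z - 0.1191)^2
FOC: (2*4 + 5.0)*z = 11 + 5.0*(-0.1169 - 0.1191)
z^{k+1} = 0.7554
Step 3: u-update.
u^{k+1} = -0.1191 - 0.1169 - 0.7554 = -0.9914
Step 4: Primal residual = |-0.1169 - 0.7554| = 0.8723


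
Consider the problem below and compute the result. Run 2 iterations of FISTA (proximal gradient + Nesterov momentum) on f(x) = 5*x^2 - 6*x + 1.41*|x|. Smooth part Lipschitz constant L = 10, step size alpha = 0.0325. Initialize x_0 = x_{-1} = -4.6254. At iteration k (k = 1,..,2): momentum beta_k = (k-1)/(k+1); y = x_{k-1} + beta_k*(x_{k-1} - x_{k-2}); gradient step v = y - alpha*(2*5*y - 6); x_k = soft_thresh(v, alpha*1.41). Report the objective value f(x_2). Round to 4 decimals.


FISTA on f(x) = 5*x^2 - 6*x + 1.41*|x|
L = 10, alpha = 0.0325
Iteration 1: beta = 0.0, y = -4.6254 + 0.0*(-4.6254 + 4.6254) = -4.6254
  grad(y) = -52.254, v = y - alpha*grad = -2.9271
  prox(v) = soft_thresh(-2.9271, 0.0458) = -2.8813
Iteration 2: beta = 0.3333, y = -2.8813 + 0.3333*(-2.8813 + 4.6254) = -2.3
  grad(y) = -28.9996, v = y - alpha*grad = -1.3575
  prox(v) = soft_thresh(-1.3575, 0.0458) = -1.3116
f(x_2) = 5*(-1.3116)^2 - 6*(-1.3116) + 1.41*|-1.3116| = 18.3214


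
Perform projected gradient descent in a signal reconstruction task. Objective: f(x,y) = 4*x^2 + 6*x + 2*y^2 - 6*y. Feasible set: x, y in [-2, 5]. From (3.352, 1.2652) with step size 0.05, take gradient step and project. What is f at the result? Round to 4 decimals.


Step 1: Compute gradient at (3.352, 1.2652).
grad_x = 2*4*3.352 + 6 = 32.816
grad_y = 2*2*1.2652 - 6 = -0.9392
Step 2: Gradient step.
x_raw = 3.352 - 0.05*32.816 = 1.7112
y_raw = 1.2652 - 0.05*-0.9392 = 1.3122
Step 3: Project onto [-2, 5].
x_proj = clip(1.7112) = 1.7112
y_proj = clip(1.3122) = 1.3122
Step 4: Evaluate f.
f(1.7112, 1.3122) = 17.5506


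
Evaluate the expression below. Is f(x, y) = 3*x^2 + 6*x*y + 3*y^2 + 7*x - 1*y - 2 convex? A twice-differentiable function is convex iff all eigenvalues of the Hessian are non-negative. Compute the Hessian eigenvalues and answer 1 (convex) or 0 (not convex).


The Hessian of f(x,y) = 3*x^2 + 6*x*y + 3*y^2 + 7*x - 1*y - 2 is:
H = [[6, 6], [6, 6]]
Trace = 6 + 6 = 12
Determinant = 6*6 - (6)^2 = 0
Discriminant = (12)^2 - 4*0 = 144.0
Eigenvalues: lambda_1 = 0.0, lambda_2 = 12.0
The function is convex.

1


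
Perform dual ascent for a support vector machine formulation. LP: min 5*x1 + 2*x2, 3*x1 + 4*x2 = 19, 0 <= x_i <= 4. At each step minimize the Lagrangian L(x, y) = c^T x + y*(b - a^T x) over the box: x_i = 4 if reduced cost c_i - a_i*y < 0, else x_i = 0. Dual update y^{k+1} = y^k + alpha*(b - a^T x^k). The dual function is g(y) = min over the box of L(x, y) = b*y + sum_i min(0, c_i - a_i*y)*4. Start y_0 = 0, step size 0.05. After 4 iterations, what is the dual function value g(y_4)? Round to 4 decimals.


Dual ascent for LP: min 5*x1 + 2*x2, 3*x1 + 4*x2 = 19, 0 <= x_i <= 4
Step 1: y^k = 0.0, reduced costs: (5.0, 2.0)
  x^k = (0.0, 0.0), subgradient = b - a^T x = 19.0
  y^{k+1} = 0.0 + 0.05*19.0 = 0.95
Step 2: y^k = 0.95, reduced costs: (2.15, -1.8)
  x^k = (0.0, 4.0), subgradient = b - a^T x = 3.0
  y^{k+1} = 0.95 + 0.05*3.0 = 1.1
Step 3: y^k = 1.1, reduced costs: (1.7, -2.4)
  x^k = (0.0, 4.0), subgradient = b - a^T x = 3.0
  y^{k+1} = 1.1 + 0.05*3.0 = 1.25
Step 4: y^k = 1.25, reduced costs: (1.25, -3.0)
  x^k = (0.0, 4.0), subgradient = b - a^T x = 3.0
  y^{k+1} = 1.25 + 0.05*3.0 = 1.4
Dual objective at y_4 = 1.4: reduced costs (0.8, -3.6), box minimizer x = (0.0, 4.0)
g(y_4) = b*y + (c1 - a1*y)*x1 + (c2 - a2*y)*x2 = 19*1.4 + 0.8*0.0 + (-3.6)*4.0 = 26.6 + 0.0 - 14.4 = 12.2
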